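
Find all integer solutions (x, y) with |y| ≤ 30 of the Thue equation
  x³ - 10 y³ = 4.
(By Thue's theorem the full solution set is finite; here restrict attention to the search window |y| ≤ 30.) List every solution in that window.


The equation is x³ - 10y³ = 4. For fixed y, x³ = 10·y³ + 4, so a solution requires the RHS to be a perfect cube.
Strategy: iterate y from -30 to 30, compute RHS = 10·y³ + 4, and check whether it is a (positive or negative) perfect cube.
Check small values of y:
  y = 0: RHS = 4 is not a perfect cube.
  y = 1: RHS = 14 is not a perfect cube.
  y = -1: RHS = -6 is not a perfect cube.
  y = 2: RHS = 84 is not a perfect cube.
  y = -2: RHS = -76 is not a perfect cube.
  y = 3: RHS = 274 is not a perfect cube.
  y = -3: RHS = -266 is not a perfect cube.
Continuing the search up to |y| = 30 finds no solutions either.
No (x, y) in the scanned range satisfies the equation.

No integer solutions with |y| ≤ 30.


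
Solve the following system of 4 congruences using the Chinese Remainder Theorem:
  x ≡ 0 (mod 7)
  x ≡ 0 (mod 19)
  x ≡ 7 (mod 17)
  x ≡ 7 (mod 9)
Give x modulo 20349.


Product of moduli M = 7 · 19 · 17 · 9 = 20349.
Merge one congruence at a time:
  Start: x ≡ 0 (mod 7).
  Combine with x ≡ 0 (mod 19); new modulus lcm = 133.
    Write x = 0 + 7·t and substitute into x ≡ 0 (mod 19): 7·t ≡ 0 − 0 = 0 (mod 19).
    The inverse of 7 mod 19 is 11 (since 7·11 = 77 = 4·19 + 1), so t ≡ 11·0 = 0 ≡ 0 (mod 19).
    Then x = 0 + 7·0 = 0, valid modulo lcm(7, 19) = 133: x ≡ 0 (mod 133).
  Combine with x ≡ 7 (mod 17); new modulus lcm = 2261.
    Write x = 0 + 133·t and substitute into x ≡ 7 (mod 17): 133·t ≡ 7 − 0 = 7 (mod 17).
    Reduce coefficients mod 17: 14·t ≡ 7 (mod 17).
    The inverse of 14 mod 17 is 11 (since 14·11 = 154 = 9·17 + 1), so t ≡ 11·7 = 77 ≡ 9 (mod 17).
    Then x = 0 + 133·9 = 1197, valid modulo lcm(133, 17) = 2261: x ≡ 1197 (mod 2261).
  Combine with x ≡ 7 (mod 9); new modulus lcm = 20349.
    Write x = 1197 + 2261·t and substitute into x ≡ 7 (mod 9): 2261·t ≡ 7 − 1197 = -1190 (mod 9).
    Reduce coefficients mod 9: 2·t ≡ 7 (mod 9).
    The inverse of 2 mod 9 is 5 (since 2·5 = 10 = 1·9 + 1), so t ≡ 5·7 = 35 ≡ 8 (mod 9).
    Then x = 1197 + 2261·8 = 19285, valid modulo lcm(2261, 9) = 20349: x ≡ 19285 (mod 20349).
Verify against each original: 19285 mod 7 = 0, 19285 mod 19 = 0, 19285 mod 17 = 7, 19285 mod 9 = 7.

x ≡ 19285 (mod 20349).


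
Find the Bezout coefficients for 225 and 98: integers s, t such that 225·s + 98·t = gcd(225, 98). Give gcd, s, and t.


Euclidean algorithm on (225, 98) — divide until remainder is 0:
  225 = 2 · 98 + 29
  98 = 3 · 29 + 11
  29 = 2 · 11 + 7
  11 = 1 · 7 + 4
  7 = 1 · 4 + 3
  4 = 1 · 3 + 1
  3 = 3 · 1 + 0
gcd(225, 98) = 1.
Track Bezout coefficients alongside the remainders: start with r₀ = 225 = a·1 + b·0 (s = 1, t = 0) and r₁ = 98 = a·0 + b·1 (s = 0, t = 1); each new remainder r_{k+1} = r_{k-1} − q_k·r_k inherits s_{k+1} = s_{k-1} − q_k·s_k, t_{k+1} = t_{k-1} − q_k·t_k, so r_k = a·s_k + b·t_k at every step:
  q = 2: r = 29, s = 1 − 2·0 = 1, t = 0 − 2·1 = -2  (check: 225·1 + 98·(-2) = 29)
  q = 3: r = 11, s = 0 − 3·1 = -3, t = 1 − 3·(-2) = 7  (check: 225·(-3) + 98·7 = 11)
  q = 2: r = 7, s = 1 − 2·(-3) = 7, t = -2 − 2·7 = -16  (check: 225·7 + 98·(-16) = 7)
  q = 1: r = 4, s = -3 − 1·7 = -10, t = 7 − 1·(-16) = 23  (check: 225·(-10) + 98·23 = 4)
  q = 1: r = 3, s = 7 − 1·(-10) = 17, t = -16 − 1·23 = -39  (check: 225·17 + 98·(-39) = 3)
  q = 1: r = 1, s = -10 − 1·17 = -27, t = 23 − 1·(-39) = 62  (check: 225·(-27) + 98·62 = 1)
The row with r = 1 (the gcd) gives the Bezout coefficients s = -27, t = 62.
Result: 225 · (-27) + 98 · (62) = 1.

gcd(225, 98) = 1; s = -27, t = 62 (check: 225·(-27) + 98·62 = 1).


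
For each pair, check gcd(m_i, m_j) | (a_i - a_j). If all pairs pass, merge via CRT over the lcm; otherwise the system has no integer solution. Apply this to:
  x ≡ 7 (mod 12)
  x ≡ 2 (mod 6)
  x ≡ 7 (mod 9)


Moduli 12, 6, 9 are not pairwise coprime, so CRT works modulo lcm(m_i) when all pairwise compatibility conditions hold.
Pairwise compatibility: gcd(m_i, m_j) must divide a_i - a_j for every pair.
Merge one congruence at a time:
  Start: x ≡ 7 (mod 12).
  Combine with x ≡ 2 (mod 6): gcd(12, 6) = 6, and 2 - 7 = -5 is NOT divisible by 6.
    ⇒ system is inconsistent (no integer solution).

No solution (the system is inconsistent).


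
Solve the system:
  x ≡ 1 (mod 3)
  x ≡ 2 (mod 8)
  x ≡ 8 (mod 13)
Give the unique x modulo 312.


Moduli 3, 8, 13 are pairwise coprime; by CRT there is a unique solution modulo M = 3 · 8 · 13 = 312.
Solve pairwise, accumulating the modulus:
  Start with x ≡ 1 (mod 3).
  Combine with x ≡ 2 (mod 8): since gcd(3, 8) = 1, we get a unique residue mod 24.
    Write x = 1 + 3·t and substitute into x ≡ 2 (mod 8): 3·t ≡ 2 − 1 = 1 (mod 8).
    The inverse of 3 mod 8 is 3 (since 3·3 = 9 = 1·8 + 1), so t ≡ 3·1 = 3 ≡ 3 (mod 8).
    Then x = 1 + 3·3 = 10, valid modulo lcm(3, 8) = 24: x ≡ 10 (mod 24).
  Combine with x ≡ 8 (mod 13): since gcd(24, 13) = 1, we get a unique residue mod 312.
    Write x = 10 + 24·t and substitute into x ≡ 8 (mod 13): 24·t ≡ 8 − 10 = -2 (mod 13).
    Reduce coefficients mod 13: 11·t ≡ 11 (mod 13).
    The inverse of 11 mod 13 is 6 (since 11·6 = 66 = 5·13 + 1), so t ≡ 6·11 = 66 ≡ 1 (mod 13).
    Then x = 10 + 24·1 = 34, valid modulo lcm(24, 13) = 312: x ≡ 34 (mod 312).
Verify: 34 mod 3 = 1 ✓, 34 mod 8 = 2 ✓, 34 mod 13 = 8 ✓.

x ≡ 34 (mod 312).


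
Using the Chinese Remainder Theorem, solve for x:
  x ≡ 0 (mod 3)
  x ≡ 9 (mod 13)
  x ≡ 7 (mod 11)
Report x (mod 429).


Moduli 3, 13, 11 are pairwise coprime; by CRT there is a unique solution modulo M = 3 · 13 · 11 = 429.
Solve pairwise, accumulating the modulus:
  Start with x ≡ 0 (mod 3).
  Combine with x ≡ 9 (mod 13): since gcd(3, 13) = 1, we get a unique residue mod 39.
    Write x = 0 + 3·t and substitute into x ≡ 9 (mod 13): 3·t ≡ 9 − 0 = 9 (mod 13).
    The inverse of 3 mod 13 is 9 (since 3·9 = 27 = 2·13 + 1), so t ≡ 9·9 = 81 ≡ 3 (mod 13).
    Then x = 0 + 3·3 = 9, valid modulo lcm(3, 13) = 39: x ≡ 9 (mod 39).
  Combine with x ≡ 7 (mod 11): since gcd(39, 11) = 1, we get a unique residue mod 429.
    Write x = 9 + 39·t and substitute into x ≡ 7 (mod 11): 39·t ≡ 7 − 9 = -2 (mod 11).
    Reduce coefficients mod 11: 6·t ≡ 9 (mod 11).
    The inverse of 6 mod 11 is 2 (since 6·2 = 12 = 1·11 + 1), so t ≡ 2·9 = 18 ≡ 7 (mod 11).
    Then x = 9 + 39·7 = 282, valid modulo lcm(39, 11) = 429: x ≡ 282 (mod 429).
Verify: 282 mod 3 = 0 ✓, 282 mod 13 = 9 ✓, 282 mod 11 = 7 ✓.

x ≡ 282 (mod 429).


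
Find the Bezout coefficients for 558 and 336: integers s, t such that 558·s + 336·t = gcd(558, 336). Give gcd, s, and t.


Euclidean algorithm on (558, 336) — divide until remainder is 0:
  558 = 1 · 336 + 222
  336 = 1 · 222 + 114
  222 = 1 · 114 + 108
  114 = 1 · 108 + 6
  108 = 18 · 6 + 0
gcd(558, 336) = 6.
Track Bezout coefficients alongside the remainders: start with r₀ = 558 = a·1 + b·0 (s = 1, t = 0) and r₁ = 336 = a·0 + b·1 (s = 0, t = 1); each new remainder r_{k+1} = r_{k-1} − q_k·r_k inherits s_{k+1} = s_{k-1} − q_k·s_k, t_{k+1} = t_{k-1} − q_k·t_k, so r_k = a·s_k + b·t_k at every step:
  q = 1: r = 222, s = 1 − 1·0 = 1, t = 0 − 1·1 = -1  (check: 558·1 + 336·(-1) = 222)
  q = 1: r = 114, s = 0 − 1·1 = -1, t = 1 − 1·(-1) = 2  (check: 558·(-1) + 336·2 = 114)
  q = 1: r = 108, s = 1 − 1·(-1) = 2, t = -1 − 1·2 = -3  (check: 558·2 + 336·(-3) = 108)
  q = 1: r = 6, s = -1 − 1·2 = -3, t = 2 − 1·(-3) = 5  (check: 558·(-3) + 336·5 = 6)
The row with r = 6 (the gcd) gives the Bezout coefficients s = -3, t = 5.
Result: 558 · (-3) + 336 · (5) = 6.

gcd(558, 336) = 6; s = -3, t = 5 (check: 558·(-3) + 336·5 = 6).


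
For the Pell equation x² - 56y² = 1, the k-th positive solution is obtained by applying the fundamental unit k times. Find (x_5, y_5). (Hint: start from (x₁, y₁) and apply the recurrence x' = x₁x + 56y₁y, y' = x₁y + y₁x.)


Step 1: Find the fundamental solution (x₁, y₁) of x² - 56y² = 1.
  Expand √56 as a continued fraction. a₀ = ⌊√56⌋ = 7; iterate m_{k+1} = d_k·a_k − m_k, d_{k+1} = (56 − m_{k+1}²)/d_k, a_{k+1} = ⌊(a₀ + m_{k+1})/d_{k+1}⌋ (starting m₀ = 0, d₀ = 1), with convergents p_k = a_k·p_{k-1} + p_{k-2}, q_k = a_k·q_{k-1} + q_{k-2} (p₋₁ = 1, q₋₁ = 0):
  k = 0: a₀ = 7; p₀/q₀ = 7/1; p₀² − 56·q₀² = 49 − 56 = -7.
  k = 1: m = 7, d = 7, a = ⌊(7 + 7)/7⌋ = 2; p/q = (2·7 + 1)/(2·1 + 0) = 15/2; p² − 56·q² = 225 − 224 = 1.
  The first convergent with p² − 56·q² = 1 gives the fundamental solution (x₁, y₁) = (15, 2).
Step 2: Apply the recurrence (x_{n+1}, y_{n+1}) = (x₁x_n + 56y₁y_n, x₁y_n + y₁x_n) repeatedly.
  From (x_1, y_1) = (15, 2): x_2 = 15·15 + 56·2·2 = 449; y_2 = 15·2 + 2·15 = 60.
  From (x_2, y_2) = (449, 60): x_3 = 15·449 + 56·2·60 = 13455; y_3 = 15·60 + 2·449 = 1798.
  From (x_3, y_3) = (13455, 1798): x_4 = 15·13455 + 56·2·1798 = 403201; y_4 = 15·1798 + 2·13455 = 53880.
  From (x_4, y_4) = (403201, 53880): x_5 = 15·403201 + 56·2·53880 = 12082575; y_5 = 15·53880 + 2·403201 = 1614602.
Step 3: Verify x_5² - 56·y_5² = 145988618630625 - 145988618630624 = 1 (should be 1). ✓

(x_1, y_1) = (15, 2); (x_5, y_5) = (12082575, 1614602).


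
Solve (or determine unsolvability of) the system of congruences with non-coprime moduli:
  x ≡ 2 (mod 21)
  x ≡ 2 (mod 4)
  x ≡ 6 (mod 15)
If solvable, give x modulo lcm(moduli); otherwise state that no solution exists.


Moduli 21, 4, 15 are not pairwise coprime, so CRT works modulo lcm(m_i) when all pairwise compatibility conditions hold.
Pairwise compatibility: gcd(m_i, m_j) must divide a_i - a_j for every pair.
Merge one congruence at a time:
  Start: x ≡ 2 (mod 21).
  Combine with x ≡ 2 (mod 4): gcd(21, 4) = 1; 2 - 2 = 0, which IS divisible by 1, so compatible.
    Write x = 2 + 21·t and substitute into x ≡ 2 (mod 4): 21·t ≡ 2 − 2 = 0 (mod 4).
    Reduce coefficients mod 4: 1·t ≡ 0 (mod 4).
    So t ≡ 0 (mod 4).
    Then x = 2 + 21·0 = 2, valid modulo lcm(21, 4) = 84: x ≡ 2 (mod 84).
  Combine with x ≡ 6 (mod 15): gcd(84, 15) = 3, and 6 - 2 = 4 is NOT divisible by 3.
    ⇒ system is inconsistent (no integer solution).

No solution (the system is inconsistent).


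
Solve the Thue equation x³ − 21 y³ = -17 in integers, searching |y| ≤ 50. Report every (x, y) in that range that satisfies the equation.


The equation is x³ - 21y³ = -17. For fixed y, x³ = 21·y³ − 17, so a solution requires the RHS to be a perfect cube.
Strategy: iterate y from -50 to 50, compute RHS = 21·y³ − 17, and check whether it is a (positive or negative) perfect cube.
Check small values of y:
  y = 0: RHS = -17 is not a perfect cube.
  y = 1: RHS = 4 is not a perfect cube.
  y = -1: RHS = -38 is not a perfect cube.
  y = 2: RHS = 151 is not a perfect cube.
  y = -2: RHS = -185 is not a perfect cube.
  y = 3: RHS = 550 is not a perfect cube.
  y = -3: RHS = -584 is not a perfect cube.
Continuing the search up to |y| = 50 finds no solutions either.
No (x, y) in the scanned range satisfies the equation.

No integer solutions with |y| ≤ 50.


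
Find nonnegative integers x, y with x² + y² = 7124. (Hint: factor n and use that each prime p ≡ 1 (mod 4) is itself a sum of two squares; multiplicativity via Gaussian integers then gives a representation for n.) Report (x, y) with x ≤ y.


Step 1: Factor n = 7124 = 2^2 · 13 · 137.
Step 2: Check the mod-4 condition on each prime factor: 2 = 2 (special); 13 ≡ 1 (mod 4), exponent 1; 137 ≡ 1 (mod 4), exponent 1.
All primes ≡ 3 (mod 4) appear to even exponent (or don't appear), so by the two-squares theorem n IS expressible as a sum of two squares.
Step 3: Build a representation. Group n = k² · m with k = 2 and m = 13 · 137 = 1781 (a product of primes ≡ 1 (mod 4)); a representation of m scales to one of n via (k·x)² + (k·y)² = k²(x² + y²). Each prime p ≡ 1 (mod 4) is itself a sum of two squares; find a² by testing p − a² for a perfect square:
  13: 13 − 1² = 12, 13 − 2² = 9 = 3² ⇒ 13 = 2² + 3².
  137: 137 − 1² = 136, 137 − 2² = 133, 137 − 3² = 128, 137 − 4² = 121 = 11² ⇒ 137 = 4² + 11².
  Combine using the Brahmagupta–Fibonacci identity (a² + b²)(c² + d²) = (ac − bd)² + (ad + bc)² = (ac + bd)² + (ad − bc)²:
  13 · 137 = 1781: from (2² + 3²)(4² + 11²), take (2·4 − 3·11, 2·11 + 3·4) = (8 − 33, 22 + 12) = (-25, 34); dropping signs (only squares matter) gives (25, 34); check 25² + 34² = 625 + 1156 = 1781 ✓.
  Scale by k = 2: (2·25, 2·34) = (50, 68).
Step 4: Order so x ≤ y and verify: 50² + 68² = 2500 + 4624 = 7124 = n. ✓

n = 7124 = 50² + 68² (one valid representation with x ≤ y).


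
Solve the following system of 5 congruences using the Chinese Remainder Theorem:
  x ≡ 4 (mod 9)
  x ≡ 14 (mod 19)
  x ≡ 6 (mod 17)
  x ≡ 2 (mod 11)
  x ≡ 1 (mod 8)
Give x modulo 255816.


Product of moduli M = 9 · 19 · 17 · 11 · 8 = 255816.
Merge one congruence at a time:
  Start: x ≡ 4 (mod 9).
  Combine with x ≡ 14 (mod 19); new modulus lcm = 171.
    Write x = 4 + 9·t and substitute into x ≡ 14 (mod 19): 9·t ≡ 14 − 4 = 10 (mod 19).
    The inverse of 9 mod 19 is 17 (since 9·17 = 153 = 8·19 + 1), so t ≡ 17·10 = 170 ≡ 18 (mod 19).
    Then x = 4 + 9·18 = 166, valid modulo lcm(9, 19) = 171: x ≡ 166 (mod 171).
  Combine with x ≡ 6 (mod 17); new modulus lcm = 2907.
    Write x = 166 + 171·t and substitute into x ≡ 6 (mod 17): 171·t ≡ 6 − 166 = -160 (mod 17).
    Reduce coefficients mod 17: 1·t ≡ 10 (mod 17).
    So t ≡ 10 (mod 17).
    Then x = 166 + 171·10 = 1876, valid modulo lcm(171, 17) = 2907: x ≡ 1876 (mod 2907).
  Combine with x ≡ 2 (mod 11); new modulus lcm = 31977.
    Write x = 1876 + 2907·t and substitute into x ≡ 2 (mod 11): 2907·t ≡ 2 − 1876 = -1874 (mod 11).
    Reduce coefficients mod 11: 3·t ≡ 7 (mod 11).
    The inverse of 3 mod 11 is 4 (since 3·4 = 12 = 1·11 + 1), so t ≡ 4·7 = 28 ≡ 6 (mod 11).
    Then x = 1876 + 2907·6 = 19318, valid modulo lcm(2907, 11) = 31977: x ≡ 19318 (mod 31977).
  Combine with x ≡ 1 (mod 8); new modulus lcm = 255816.
    Write x = 19318 + 31977·t and substitute into x ≡ 1 (mod 8): 31977·t ≡ 1 − 19318 = -19317 (mod 8).
    Reduce coefficients mod 8: 1·t ≡ 3 (mod 8).
    So t ≡ 3 (mod 8).
    Then x = 19318 + 31977·3 = 115249, valid modulo lcm(31977, 8) = 255816: x ≡ 115249 (mod 255816).
Verify against each original: 115249 mod 9 = 4, 115249 mod 19 = 14, 115249 mod 17 = 6, 115249 mod 11 = 2, 115249 mod 8 = 1.

x ≡ 115249 (mod 255816).


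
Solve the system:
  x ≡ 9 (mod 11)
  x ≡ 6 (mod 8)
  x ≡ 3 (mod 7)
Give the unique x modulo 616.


Moduli 11, 8, 7 are pairwise coprime; by CRT there is a unique solution modulo M = 11 · 8 · 7 = 616.
Solve pairwise, accumulating the modulus:
  Start with x ≡ 9 (mod 11).
  Combine with x ≡ 6 (mod 8): since gcd(11, 8) = 1, we get a unique residue mod 88.
    Write x = 9 + 11·t and substitute into x ≡ 6 (mod 8): 11·t ≡ 6 − 9 = -3 (mod 8).
    Reduce coefficients mod 8: 3·t ≡ 5 (mod 8).
    The inverse of 3 mod 8 is 3 (since 3·3 = 9 = 1·8 + 1), so t ≡ 3·5 = 15 ≡ 7 (mod 8).
    Then x = 9 + 11·7 = 86, valid modulo lcm(11, 8) = 88: x ≡ 86 (mod 88).
  Combine with x ≡ 3 (mod 7): since gcd(88, 7) = 1, we get a unique residue mod 616.
    Write x = 86 + 88·t and substitute into x ≡ 3 (mod 7): 88·t ≡ 3 − 86 = -83 (mod 7).
    Reduce coefficients mod 7: 4·t ≡ 1 (mod 7).
    The inverse of 4 mod 7 is 2 (since 4·2 = 8 = 1·7 + 1), so t ≡ 2·1 = 2 ≡ 2 (mod 7).
    Then x = 86 + 88·2 = 262, valid modulo lcm(88, 7) = 616: x ≡ 262 (mod 616).
Verify: 262 mod 11 = 9 ✓, 262 mod 8 = 6 ✓, 262 mod 7 = 3 ✓.

x ≡ 262 (mod 616).


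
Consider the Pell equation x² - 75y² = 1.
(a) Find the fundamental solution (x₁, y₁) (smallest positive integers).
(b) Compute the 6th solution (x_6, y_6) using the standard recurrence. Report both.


Step 1: Find the fundamental solution (x₁, y₁) of x² - 75y² = 1.
  Expand √75 as a continued fraction. a₀ = ⌊√75⌋ = 8; iterate m_{k+1} = d_k·a_k − m_k, d_{k+1} = (75 − m_{k+1}²)/d_k, a_{k+1} = ⌊(a₀ + m_{k+1})/d_{k+1}⌋ (starting m₀ = 0, d₀ = 1), with convergents p_k = a_k·p_{k-1} + p_{k-2}, q_k = a_k·q_{k-1} + q_{k-2} (p₋₁ = 1, q₋₁ = 0):
  k = 0: a₀ = 8; p₀/q₀ = 8/1; p₀² − 75·q₀² = 64 − 75 = -11.
  k = 1: m = 8, d = 11, a = ⌊(8 + 8)/11⌋ = 1; p/q = (1·8 + 1)/(1·1 + 0) = 9/1; p² − 75·q² = 81 − 75 = 6.
  k = 2: m = 3, d = 6, a = ⌊(8 + 3)/6⌋ = 1; p/q = (1·9 + 8)/(1·1 + 1) = 17/2; p² − 75·q² = 289 − 300 = -11.
  k = 3: m = 3, d = 11, a = ⌊(8 + 3)/11⌋ = 1; p/q = (1·17 + 9)/(1·2 + 1) = 26/3; p² − 75·q² = 676 − 675 = 1.
  The first convergent with p² − 75·q² = 1 gives the fundamental solution (x₁, y₁) = (26, 3).
Step 2: Apply the recurrence (x_{n+1}, y_{n+1}) = (x₁x_n + 75y₁y_n, x₁y_n + y₁x_n) repeatedly.
  From (x_1, y_1) = (26, 3): x_2 = 26·26 + 75·3·3 = 1351; y_2 = 26·3 + 3·26 = 156.
  From (x_2, y_2) = (1351, 156): x_3 = 26·1351 + 75·3·156 = 70226; y_3 = 26·156 + 3·1351 = 8109.
  From (x_3, y_3) = (70226, 8109): x_4 = 26·70226 + 75·3·8109 = 3650401; y_4 = 26·8109 + 3·70226 = 421512.
  From (x_4, y_4) = (3650401, 421512): x_5 = 26·3650401 + 75·3·421512 = 189750626; y_5 = 26·421512 + 3·3650401 = 21910515.
  From (x_5, y_5) = (189750626, 21910515): x_6 = 26·189750626 + 75·3·21910515 = 9863382151; y_6 = 26·21910515 + 3·189750626 = 1138925268.
Step 3: Verify x_6² - 75·y_6² = 97286307456665386801 - 97286307456665386800 = 1 (should be 1). ✓

(x_1, y_1) = (26, 3); (x_6, y_6) = (9863382151, 1138925268).


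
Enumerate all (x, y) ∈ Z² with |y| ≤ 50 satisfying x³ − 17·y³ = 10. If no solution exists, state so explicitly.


The equation is x³ - 17y³ = 10. For fixed y, x³ = 17·y³ + 10, so a solution requires the RHS to be a perfect cube.
Strategy: iterate y from -50 to 50, compute RHS = 17·y³ + 10, and check whether it is a (positive or negative) perfect cube.
Check small values of y:
  y = 0: RHS = 10 is not a perfect cube.
  y = 1: RHS = 27 = (3)³ ⇒ x = 3 works.
  y = -1: RHS = -7 is not a perfect cube.
  y = 2: RHS = 146 is not a perfect cube.
  y = -2: RHS = -126 is not a perfect cube.
  y = 3: RHS = 469 is not a perfect cube.
  y = -3: RHS = -449 is not a perfect cube.
Continuing the search up to |y| = 50 finds no further solutions beyond those listed.
Collected solutions: (3, 1).

Solutions (with |y| ≤ 50): (3, 1).


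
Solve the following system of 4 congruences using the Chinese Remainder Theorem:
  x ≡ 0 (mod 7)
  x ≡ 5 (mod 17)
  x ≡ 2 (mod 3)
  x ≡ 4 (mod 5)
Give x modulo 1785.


Product of moduli M = 7 · 17 · 3 · 5 = 1785.
Merge one congruence at a time:
  Start: x ≡ 0 (mod 7).
  Combine with x ≡ 5 (mod 17); new modulus lcm = 119.
    Write x = 0 + 7·t and substitute into x ≡ 5 (mod 17): 7·t ≡ 5 − 0 = 5 (mod 17).
    The inverse of 7 mod 17 is 5 (since 7·5 = 35 = 2·17 + 1), so t ≡ 5·5 = 25 ≡ 8 (mod 17).
    Then x = 0 + 7·8 = 56, valid modulo lcm(7, 17) = 119: x ≡ 56 (mod 119).
  Combine with x ≡ 2 (mod 3); new modulus lcm = 357.
    Write x = 56 + 119·t and substitute into x ≡ 2 (mod 3): 119·t ≡ 2 − 56 = -54 (mod 3).
    Reduce coefficients mod 3: 2·t ≡ 0 (mod 3).
    The inverse of 2 mod 3 is 2 (since 2·2 = 4 = 1·3 + 1), so t ≡ 2·0 = 0 ≡ 0 (mod 3).
    Then x = 56 + 119·0 = 56, valid modulo lcm(119, 3) = 357: x ≡ 56 (mod 357).
  Combine with x ≡ 4 (mod 5); new modulus lcm = 1785.
    Write x = 56 + 357·t and substitute into x ≡ 4 (mod 5): 357·t ≡ 4 − 56 = -52 (mod 5).
    Reduce coefficients mod 5: 2·t ≡ 3 (mod 5).
    The inverse of 2 mod 5 is 3 (since 2·3 = 6 = 1·5 + 1), so t ≡ 3·3 = 9 ≡ 4 (mod 5).
    Then x = 56 + 357·4 = 1484, valid modulo lcm(357, 5) = 1785: x ≡ 1484 (mod 1785).
Verify against each original: 1484 mod 7 = 0, 1484 mod 17 = 5, 1484 mod 3 = 2, 1484 mod 5 = 4.

x ≡ 1484 (mod 1785).


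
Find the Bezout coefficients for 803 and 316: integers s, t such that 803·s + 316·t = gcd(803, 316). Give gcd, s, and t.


Euclidean algorithm on (803, 316) — divide until remainder is 0:
  803 = 2 · 316 + 171
  316 = 1 · 171 + 145
  171 = 1 · 145 + 26
  145 = 5 · 26 + 15
  26 = 1 · 15 + 11
  15 = 1 · 11 + 4
  11 = 2 · 4 + 3
  4 = 1 · 3 + 1
  3 = 3 · 1 + 0
gcd(803, 316) = 1.
Track Bezout coefficients alongside the remainders: start with r₀ = 803 = a·1 + b·0 (s = 1, t = 0) and r₁ = 316 = a·0 + b·1 (s = 0, t = 1); each new remainder r_{k+1} = r_{k-1} − q_k·r_k inherits s_{k+1} = s_{k-1} − q_k·s_k, t_{k+1} = t_{k-1} − q_k·t_k, so r_k = a·s_k + b·t_k at every step:
  q = 2: r = 171, s = 1 − 2·0 = 1, t = 0 − 2·1 = -2  (check: 803·1 + 316·(-2) = 171)
  q = 1: r = 145, s = 0 − 1·1 = -1, t = 1 − 1·(-2) = 3  (check: 803·(-1) + 316·3 = 145)
  q = 1: r = 26, s = 1 − 1·(-1) = 2, t = -2 − 1·3 = -5  (check: 803·2 + 316·(-5) = 26)
  q = 5: r = 15, s = -1 − 5·2 = -11, t = 3 − 5·(-5) = 28  (check: 803·(-11) + 316·28 = 15)
  q = 1: r = 11, s = 2 − 1·(-11) = 13, t = -5 − 1·28 = -33  (check: 803·13 + 316·(-33) = 11)
  q = 1: r = 4, s = -11 − 1·13 = -24, t = 28 − 1·(-33) = 61  (check: 803·(-24) + 316·61 = 4)
  q = 2: r = 3, s = 13 − 2·(-24) = 61, t = -33 − 2·61 = -155  (check: 803·61 + 316·(-155) = 3)
  q = 1: r = 1, s = -24 − 1·61 = -85, t = 61 − 1·(-155) = 216  (check: 803·(-85) + 316·216 = 1)
The row with r = 1 (the gcd) gives the Bezout coefficients s = -85, t = 216.
Result: 803 · (-85) + 316 · (216) = 1.

gcd(803, 316) = 1; s = -85, t = 216 (check: 803·(-85) + 316·216 = 1).


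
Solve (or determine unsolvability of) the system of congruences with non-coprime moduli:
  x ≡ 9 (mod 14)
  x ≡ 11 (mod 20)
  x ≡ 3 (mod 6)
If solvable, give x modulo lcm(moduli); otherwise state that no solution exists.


Moduli 14, 20, 6 are not pairwise coprime, so CRT works modulo lcm(m_i) when all pairwise compatibility conditions hold.
Pairwise compatibility: gcd(m_i, m_j) must divide a_i - a_j for every pair.
Merge one congruence at a time:
  Start: x ≡ 9 (mod 14).
  Combine with x ≡ 11 (mod 20): gcd(14, 20) = 2; 11 - 9 = 2, which IS divisible by 2, so compatible.
    Write x = 9 + 14·t and substitute into x ≡ 11 (mod 20): 14·t ≡ 11 − 9 = 2 (mod 20).
    Divide the congruence (and modulus) by g = 2: 7·t ≡ 1 (mod 10).
    The inverse of 7 mod 10 is 3 (since 7·3 = 21 = 2·10 + 1), so t ≡ 3·1 = 3 ≡ 3 (mod 10).
    Then x = 9 + 14·3 = 51, valid modulo lcm(14, 20) = 140: x ≡ 51 (mod 140).
  Combine with x ≡ 3 (mod 6): gcd(140, 6) = 2; 3 - 51 = -48, which IS divisible by 2, so compatible.
    Write x = 51 + 140·t and substitute into x ≡ 3 (mod 6): 140·t ≡ 3 − 51 = -48 (mod 6).
    Divide the congruence (and modulus) by g = 2: 70·t ≡ -24 (mod 3).
    Reduce coefficients mod 3: 1·t ≡ 0 (mod 3).
    So t ≡ 0 (mod 3).
    Then x = 51 + 140·0 = 51, valid modulo lcm(140, 6) = 420: x ≡ 51 (mod 420).
Verify: 51 mod 14 = 9, 51 mod 20 = 11, 51 mod 6 = 3.

x ≡ 51 (mod 420).


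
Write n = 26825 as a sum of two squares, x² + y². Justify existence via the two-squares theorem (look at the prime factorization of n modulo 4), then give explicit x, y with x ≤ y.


Step 1: Factor n = 26825 = 5^2 · 29 · 37.
Step 2: Check the mod-4 condition on each prime factor: 5 ≡ 1 (mod 4), exponent 2; 29 ≡ 1 (mod 4), exponent 1; 37 ≡ 1 (mod 4), exponent 1.
All primes ≡ 3 (mod 4) appear to even exponent (or don't appear), so by the two-squares theorem n IS expressible as a sum of two squares.
Step 3: Build a representation. Group n = k² · m with k = 5 and m = 29 · 37 = 1073 (a product of primes ≡ 1 (mod 4)); a representation of m scales to one of n via (k·x)² + (k·y)² = k²(x² + y²). Each prime p ≡ 1 (mod 4) is itself a sum of two squares; find a² by testing p − a² for a perfect square:
  29: 29 − 1² = 28, 29 − 2² = 25 = 5² ⇒ 29 = 2² + 5².
  37: 37 − 1² = 36 = 6² ⇒ 37 = 1² + 6².
  Combine using the Brahmagupta–Fibonacci identity (a² + b²)(c² + d²) = (ac − bd)² + (ad + bc)² = (ac + bd)² + (ad − bc)²:
  29 · 37 = 1073: from (2² + 5²)(1² + 6²), take (2·1 − 5·6, 2·6 + 5·1) = (2 − 30, 12 + 5) = (-28, 17); dropping signs (only squares matter) gives (28, 17); check 28² + 17² = 784 + 289 = 1073 ✓.
  Scale by k = 5: (5·28, 5·17) = (140, 85).
Step 4: Order so x ≤ y and verify: 85² + 140² = 7225 + 19600 = 26825 = n. ✓

n = 26825 = 85² + 140² (one valid representation with x ≤ y).


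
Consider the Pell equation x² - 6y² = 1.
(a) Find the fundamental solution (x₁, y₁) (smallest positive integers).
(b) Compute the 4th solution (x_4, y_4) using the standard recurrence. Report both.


Step 1: Find the fundamental solution (x₁, y₁) of x² - 6y² = 1.
  Expand √6 as a continued fraction. a₀ = ⌊√6⌋ = 2; iterate m_{k+1} = d_k·a_k − m_k, d_{k+1} = (6 − m_{k+1}²)/d_k, a_{k+1} = ⌊(a₀ + m_{k+1})/d_{k+1}⌋ (starting m₀ = 0, d₀ = 1), with convergents p_k = a_k·p_{k-1} + p_{k-2}, q_k = a_k·q_{k-1} + q_{k-2} (p₋₁ = 1, q₋₁ = 0):
  k = 0: a₀ = 2; p₀/q₀ = 2/1; p₀² − 6·q₀² = 4 − 6 = -2.
  k = 1: m = 2, d = 2, a = ⌊(2 + 2)/2⌋ = 2; p/q = (2·2 + 1)/(2·1 + 0) = 5/2; p² − 6·q² = 25 − 24 = 1.
  The first convergent with p² − 6·q² = 1 gives the fundamental solution (x₁, y₁) = (5, 2).
Step 2: Apply the recurrence (x_{n+1}, y_{n+1}) = (x₁x_n + 6y₁y_n, x₁y_n + y₁x_n) repeatedly.
  From (x_1, y_1) = (5, 2): x_2 = 5·5 + 6·2·2 = 49; y_2 = 5·2 + 2·5 = 20.
  From (x_2, y_2) = (49, 20): x_3 = 5·49 + 6·2·20 = 485; y_3 = 5·20 + 2·49 = 198.
  From (x_3, y_3) = (485, 198): x_4 = 5·485 + 6·2·198 = 4801; y_4 = 5·198 + 2·485 = 1960.
Step 3: Verify x_4² - 6·y_4² = 23049601 - 23049600 = 1 (should be 1). ✓

(x_1, y_1) = (5, 2); (x_4, y_4) = (4801, 1960).


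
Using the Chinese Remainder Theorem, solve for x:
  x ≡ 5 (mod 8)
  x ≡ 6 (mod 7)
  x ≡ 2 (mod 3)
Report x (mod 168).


Moduli 8, 7, 3 are pairwise coprime; by CRT there is a unique solution modulo M = 8 · 7 · 3 = 168.
Solve pairwise, accumulating the modulus:
  Start with x ≡ 5 (mod 8).
  Combine with x ≡ 6 (mod 7): since gcd(8, 7) = 1, we get a unique residue mod 56.
    Write x = 5 + 8·t and substitute into x ≡ 6 (mod 7): 8·t ≡ 6 − 5 = 1 (mod 7).
    Reduce coefficients mod 7: 1·t ≡ 1 (mod 7).
    So t ≡ 1 (mod 7).
    Then x = 5 + 8·1 = 13, valid modulo lcm(8, 7) = 56: x ≡ 13 (mod 56).
  Combine with x ≡ 2 (mod 3): since gcd(56, 3) = 1, we get a unique residue mod 168.
    Write x = 13 + 56·t and substitute into x ≡ 2 (mod 3): 56·t ≡ 2 − 13 = -11 (mod 3).
    Reduce coefficients mod 3: 2·t ≡ 1 (mod 3).
    The inverse of 2 mod 3 is 2 (since 2·2 = 4 = 1·3 + 1), so t ≡ 2·1 = 2 ≡ 2 (mod 3).
    Then x = 13 + 56·2 = 125, valid modulo lcm(56, 3) = 168: x ≡ 125 (mod 168).
Verify: 125 mod 8 = 5 ✓, 125 mod 7 = 6 ✓, 125 mod 3 = 2 ✓.

x ≡ 125 (mod 168).


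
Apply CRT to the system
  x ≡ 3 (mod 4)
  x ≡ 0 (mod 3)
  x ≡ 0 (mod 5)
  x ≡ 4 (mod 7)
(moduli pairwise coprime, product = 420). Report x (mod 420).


Product of moduli M = 4 · 3 · 5 · 7 = 420.
Merge one congruence at a time:
  Start: x ≡ 3 (mod 4).
  Combine with x ≡ 0 (mod 3); new modulus lcm = 12.
    Write x = 3 + 4·t and substitute into x ≡ 0 (mod 3): 4·t ≡ 0 − 3 = -3 (mod 3).
    Reduce coefficients mod 3: 1·t ≡ 0 (mod 3).
    So t ≡ 0 (mod 3).
    Then x = 3 + 4·0 = 3, valid modulo lcm(4, 3) = 12: x ≡ 3 (mod 12).
  Combine with x ≡ 0 (mod 5); new modulus lcm = 60.
    Write x = 3 + 12·t and substitute into x ≡ 0 (mod 5): 12·t ≡ 0 − 3 = -3 (mod 5).
    Reduce coefficients mod 5: 2·t ≡ 2 (mod 5).
    The inverse of 2 mod 5 is 3 (since 2·3 = 6 = 1·5 + 1), so t ≡ 3·2 = 6 ≡ 1 (mod 5).
    Then x = 3 + 12·1 = 15, valid modulo lcm(12, 5) = 60: x ≡ 15 (mod 60).
  Combine with x ≡ 4 (mod 7); new modulus lcm = 420.
    Write x = 15 + 60·t and substitute into x ≡ 4 (mod 7): 60·t ≡ 4 − 15 = -11 (mod 7).
    Reduce coefficients mod 7: 4·t ≡ 3 (mod 7).
    The inverse of 4 mod 7 is 2 (since 4·2 = 8 = 1·7 + 1), so t ≡ 2·3 = 6 ≡ 6 (mod 7).
    Then x = 15 + 60·6 = 375, valid modulo lcm(60, 7) = 420: x ≡ 375 (mod 420).
Verify against each original: 375 mod 4 = 3, 375 mod 3 = 0, 375 mod 5 = 0, 375 mod 7 = 4.

x ≡ 375 (mod 420).


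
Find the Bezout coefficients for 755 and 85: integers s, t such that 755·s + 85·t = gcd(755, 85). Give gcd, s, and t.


Euclidean algorithm on (755, 85) — divide until remainder is 0:
  755 = 8 · 85 + 75
  85 = 1 · 75 + 10
  75 = 7 · 10 + 5
  10 = 2 · 5 + 0
gcd(755, 85) = 5.
Track Bezout coefficients alongside the remainders: start with r₀ = 755 = a·1 + b·0 (s = 1, t = 0) and r₁ = 85 = a·0 + b·1 (s = 0, t = 1); each new remainder r_{k+1} = r_{k-1} − q_k·r_k inherits s_{k+1} = s_{k-1} − q_k·s_k, t_{k+1} = t_{k-1} − q_k·t_k, so r_k = a·s_k + b·t_k at every step:
  q = 8: r = 75, s = 1 − 8·0 = 1, t = 0 − 8·1 = -8  (check: 755·1 + 85·(-8) = 75)
  q = 1: r = 10, s = 0 − 1·1 = -1, t = 1 − 1·(-8) = 9  (check: 755·(-1) + 85·9 = 10)
  q = 7: r = 5, s = 1 − 7·(-1) = 8, t = -8 − 7·9 = -71  (check: 755·8 + 85·(-71) = 5)
The row with r = 5 (the gcd) gives the Bezout coefficients s = 8, t = -71.
Result: 755 · (8) + 85 · (-71) = 5.

gcd(755, 85) = 5; s = 8, t = -71 (check: 755·8 + 85·(-71) = 5).


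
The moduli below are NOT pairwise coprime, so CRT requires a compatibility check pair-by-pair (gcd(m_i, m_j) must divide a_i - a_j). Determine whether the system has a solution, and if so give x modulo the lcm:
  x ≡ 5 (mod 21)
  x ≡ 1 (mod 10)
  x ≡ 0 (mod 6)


Moduli 21, 10, 6 are not pairwise coprime, so CRT works modulo lcm(m_i) when all pairwise compatibility conditions hold.
Pairwise compatibility: gcd(m_i, m_j) must divide a_i - a_j for every pair.
Merge one congruence at a time:
  Start: x ≡ 5 (mod 21).
  Combine with x ≡ 1 (mod 10): gcd(21, 10) = 1; 1 - 5 = -4, which IS divisible by 1, so compatible.
    Write x = 5 + 21·t and substitute into x ≡ 1 (mod 10): 21·t ≡ 1 − 5 = -4 (mod 10).
    Reduce coefficients mod 10: 1·t ≡ 6 (mod 10).
    So t ≡ 6 (mod 10).
    Then x = 5 + 21·6 = 131, valid modulo lcm(21, 10) = 210: x ≡ 131 (mod 210).
  Combine with x ≡ 0 (mod 6): gcd(210, 6) = 6, and 0 - 131 = -131 is NOT divisible by 6.
    ⇒ system is inconsistent (no integer solution).

No solution (the system is inconsistent).


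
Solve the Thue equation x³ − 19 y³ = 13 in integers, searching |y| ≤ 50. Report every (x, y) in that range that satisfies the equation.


The equation is x³ - 19y³ = 13. For fixed y, x³ = 19·y³ + 13, so a solution requires the RHS to be a perfect cube.
Strategy: iterate y from -50 to 50, compute RHS = 19·y³ + 13, and check whether it is a (positive or negative) perfect cube.
Check small values of y:
  y = 0: RHS = 13 is not a perfect cube.
  y = 1: RHS = 32 is not a perfect cube.
  y = -1: RHS = -6 is not a perfect cube.
  y = 2: RHS = 165 is not a perfect cube.
  y = -2: RHS = -139 is not a perfect cube.
  y = 3: RHS = 526 is not a perfect cube.
  y = -3: RHS = -500 is not a perfect cube.
Continuing the search up to |y| = 50 finds no solutions either.
No (x, y) in the scanned range satisfies the equation.

No integer solutions with |y| ≤ 50.


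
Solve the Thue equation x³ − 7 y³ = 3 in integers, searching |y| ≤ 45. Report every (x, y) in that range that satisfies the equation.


The equation is x³ - 7y³ = 3. For fixed y, x³ = 7·y³ + 3, so a solution requires the RHS to be a perfect cube.
Strategy: iterate y from -45 to 45, compute RHS = 7·y³ + 3, and check whether it is a (positive or negative) perfect cube.
Check small values of y:
  y = 0: RHS = 3 is not a perfect cube.
  y = 1: RHS = 10 is not a perfect cube.
  y = -1: RHS = -4 is not a perfect cube.
  y = 2: RHS = 59 is not a perfect cube.
  y = -2: RHS = -53 is not a perfect cube.
  y = 3: RHS = 192 is not a perfect cube.
  y = -3: RHS = -186 is not a perfect cube.
Continuing the search up to |y| = 45 finds no solutions either.
No (x, y) in the scanned range satisfies the equation.

No integer solutions with |y| ≤ 45.


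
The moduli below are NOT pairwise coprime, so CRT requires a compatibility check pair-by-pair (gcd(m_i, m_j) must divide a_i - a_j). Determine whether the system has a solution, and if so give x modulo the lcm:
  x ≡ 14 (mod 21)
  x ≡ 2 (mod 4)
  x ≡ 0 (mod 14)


Moduli 21, 4, 14 are not pairwise coprime, so CRT works modulo lcm(m_i) when all pairwise compatibility conditions hold.
Pairwise compatibility: gcd(m_i, m_j) must divide a_i - a_j for every pair.
Merge one congruence at a time:
  Start: x ≡ 14 (mod 21).
  Combine with x ≡ 2 (mod 4): gcd(21, 4) = 1; 2 - 14 = -12, which IS divisible by 1, so compatible.
    Write x = 14 + 21·t and substitute into x ≡ 2 (mod 4): 21·t ≡ 2 − 14 = -12 (mod 4).
    Reduce coefficients mod 4: 1·t ≡ 0 (mod 4).
    So t ≡ 0 (mod 4).
    Then x = 14 + 21·0 = 14, valid modulo lcm(21, 4) = 84: x ≡ 14 (mod 84).
  Combine with x ≡ 0 (mod 14): gcd(84, 14) = 14; 0 - 14 = -14, which IS divisible by 14, so compatible.
    Write x = 14 + 84·t and substitute into x ≡ 0 (mod 14): 84·t ≡ 0 − 14 = -14 (mod 14).
    Divide the congruence (and modulus) by g = 14: 6·t ≡ -1 (mod 1).
    Modulo 1 every t works; take t = 0.
    Then x = 14 + 84·0 = 14, valid modulo lcm(84, 14) = 84: x ≡ 14 (mod 84).
Verify: 14 mod 21 = 14, 14 mod 4 = 2, 14 mod 14 = 0.

x ≡ 14 (mod 84).


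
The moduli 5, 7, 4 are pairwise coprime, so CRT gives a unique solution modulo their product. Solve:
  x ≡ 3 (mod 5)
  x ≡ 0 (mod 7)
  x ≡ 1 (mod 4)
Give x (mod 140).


Moduli 5, 7, 4 are pairwise coprime; by CRT there is a unique solution modulo M = 5 · 7 · 4 = 140.
Solve pairwise, accumulating the modulus:
  Start with x ≡ 3 (mod 5).
  Combine with x ≡ 0 (mod 7): since gcd(5, 7) = 1, we get a unique residue mod 35.
    Write x = 3 + 5·t and substitute into x ≡ 0 (mod 7): 5·t ≡ 0 − 3 = -3 (mod 7).
    Reduce coefficients mod 7: 5·t ≡ 4 (mod 7).
    The inverse of 5 mod 7 is 3 (since 5·3 = 15 = 2·7 + 1), so t ≡ 3·4 = 12 ≡ 5 (mod 7).
    Then x = 3 + 5·5 = 28, valid modulo lcm(5, 7) = 35: x ≡ 28 (mod 35).
  Combine with x ≡ 1 (mod 4): since gcd(35, 4) = 1, we get a unique residue mod 140.
    Write x = 28 + 35·t and substitute into x ≡ 1 (mod 4): 35·t ≡ 1 − 28 = -27 (mod 4).
    Reduce coefficients mod 4: 3·t ≡ 1 (mod 4).
    The inverse of 3 mod 4 is 3 (since 3·3 = 9 = 2·4 + 1), so t ≡ 3·1 = 3 ≡ 3 (mod 4).
    Then x = 28 + 35·3 = 133, valid modulo lcm(35, 4) = 140: x ≡ 133 (mod 140).
Verify: 133 mod 5 = 3 ✓, 133 mod 7 = 0 ✓, 133 mod 4 = 1 ✓.

x ≡ 133 (mod 140).


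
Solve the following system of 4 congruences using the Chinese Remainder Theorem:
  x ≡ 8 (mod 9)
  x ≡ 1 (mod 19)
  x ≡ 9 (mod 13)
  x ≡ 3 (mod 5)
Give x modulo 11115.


Product of moduli M = 9 · 19 · 13 · 5 = 11115.
Merge one congruence at a time:
  Start: x ≡ 8 (mod 9).
  Combine with x ≡ 1 (mod 19); new modulus lcm = 171.
    Write x = 8 + 9·t and substitute into x ≡ 1 (mod 19): 9·t ≡ 1 − 8 = -7 (mod 19).
    Reduce coefficients mod 19: 9·t ≡ 12 (mod 19).
    The inverse of 9 mod 19 is 17 (since 9·17 = 153 = 8·19 + 1), so t ≡ 17·12 = 204 ≡ 14 (mod 19).
    Then x = 8 + 9·14 = 134, valid modulo lcm(9, 19) = 171: x ≡ 134 (mod 171).
  Combine with x ≡ 9 (mod 13); new modulus lcm = 2223.
    Write x = 134 + 171·t and substitute into x ≡ 9 (mod 13): 171·t ≡ 9 − 134 = -125 (mod 13).
    Reduce coefficients mod 13: 2·t ≡ 5 (mod 13).
    The inverse of 2 mod 13 is 7 (since 2·7 = 14 = 1·13 + 1), so t ≡ 7·5 = 35 ≡ 9 (mod 13).
    Then x = 134 + 171·9 = 1673, valid modulo lcm(171, 13) = 2223: x ≡ 1673 (mod 2223).
  Combine with x ≡ 3 (mod 5); new modulus lcm = 11115.
    Write x = 1673 + 2223·t and substitute into x ≡ 3 (mod 5): 2223·t ≡ 3 − 1673 = -1670 (mod 5).
    Reduce coefficients mod 5: 3·t ≡ 0 (mod 5).
    The inverse of 3 mod 5 is 2 (since 3·2 = 6 = 1·5 + 1), so t ≡ 2·0 = 0 ≡ 0 (mod 5).
    Then x = 1673 + 2223·0 = 1673, valid modulo lcm(2223, 5) = 11115: x ≡ 1673 (mod 11115).
Verify against each original: 1673 mod 9 = 8, 1673 mod 19 = 1, 1673 mod 13 = 9, 1673 mod 5 = 3.

x ≡ 1673 (mod 11115).


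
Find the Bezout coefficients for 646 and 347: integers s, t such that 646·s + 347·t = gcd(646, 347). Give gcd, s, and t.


Euclidean algorithm on (646, 347) — divide until remainder is 0:
  646 = 1 · 347 + 299
  347 = 1 · 299 + 48
  299 = 6 · 48 + 11
  48 = 4 · 11 + 4
  11 = 2 · 4 + 3
  4 = 1 · 3 + 1
  3 = 3 · 1 + 0
gcd(646, 347) = 1.
Track Bezout coefficients alongside the remainders: start with r₀ = 646 = a·1 + b·0 (s = 1, t = 0) and r₁ = 347 = a·0 + b·1 (s = 0, t = 1); each new remainder r_{k+1} = r_{k-1} − q_k·r_k inherits s_{k+1} = s_{k-1} − q_k·s_k, t_{k+1} = t_{k-1} − q_k·t_k, so r_k = a·s_k + b·t_k at every step:
  q = 1: r = 299, s = 1 − 1·0 = 1, t = 0 − 1·1 = -1  (check: 646·1 + 347·(-1) = 299)
  q = 1: r = 48, s = 0 − 1·1 = -1, t = 1 − 1·(-1) = 2  (check: 646·(-1) + 347·2 = 48)
  q = 6: r = 11, s = 1 − 6·(-1) = 7, t = -1 − 6·2 = -13  (check: 646·7 + 347·(-13) = 11)
  q = 4: r = 4, s = -1 − 4·7 = -29, t = 2 − 4·(-13) = 54  (check: 646·(-29) + 347·54 = 4)
  q = 2: r = 3, s = 7 − 2·(-29) = 65, t = -13 − 2·54 = -121  (check: 646·65 + 347·(-121) = 3)
  q = 1: r = 1, s = -29 − 1·65 = -94, t = 54 − 1·(-121) = 175  (check: 646·(-94) + 347·175 = 1)
The row with r = 1 (the gcd) gives the Bezout coefficients s = -94, t = 175.
Result: 646 · (-94) + 347 · (175) = 1.

gcd(646, 347) = 1; s = -94, t = 175 (check: 646·(-94) + 347·175 = 1).


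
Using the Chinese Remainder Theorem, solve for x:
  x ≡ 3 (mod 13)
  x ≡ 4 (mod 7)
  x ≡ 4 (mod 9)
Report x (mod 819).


Moduli 13, 7, 9 are pairwise coprime; by CRT there is a unique solution modulo M = 13 · 7 · 9 = 819.
Solve pairwise, accumulating the modulus:
  Start with x ≡ 3 (mod 13).
  Combine with x ≡ 4 (mod 7): since gcd(13, 7) = 1, we get a unique residue mod 91.
    Write x = 3 + 13·t and substitute into x ≡ 4 (mod 7): 13·t ≡ 4 − 3 = 1 (mod 7).
    Reduce coefficients mod 7: 6·t ≡ 1 (mod 7).
    The inverse of 6 mod 7 is 6 (since 6·6 = 36 = 5·7 + 1), so t ≡ 6·1 = 6 ≡ 6 (mod 7).
    Then x = 3 + 13·6 = 81, valid modulo lcm(13, 7) = 91: x ≡ 81 (mod 91).
  Combine with x ≡ 4 (mod 9): since gcd(91, 9) = 1, we get a unique residue mod 819.
    Write x = 81 + 91·t and substitute into x ≡ 4 (mod 9): 91·t ≡ 4 − 81 = -77 (mod 9).
    Reduce coefficients mod 9: 1·t ≡ 4 (mod 9).
    So t ≡ 4 (mod 9).
    Then x = 81 + 91·4 = 445, valid modulo lcm(91, 9) = 819: x ≡ 445 (mod 819).
Verify: 445 mod 13 = 3 ✓, 445 mod 7 = 4 ✓, 445 mod 9 = 4 ✓.

x ≡ 445 (mod 819).


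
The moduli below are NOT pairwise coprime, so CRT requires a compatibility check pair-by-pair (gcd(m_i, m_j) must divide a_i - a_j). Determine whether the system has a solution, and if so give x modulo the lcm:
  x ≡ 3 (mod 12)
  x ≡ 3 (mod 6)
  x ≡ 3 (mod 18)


Moduli 12, 6, 18 are not pairwise coprime, so CRT works modulo lcm(m_i) when all pairwise compatibility conditions hold.
Pairwise compatibility: gcd(m_i, m_j) must divide a_i - a_j for every pair.
Merge one congruence at a time:
  Start: x ≡ 3 (mod 12).
  Combine with x ≡ 3 (mod 6): gcd(12, 6) = 6; 3 - 3 = 0, which IS divisible by 6, so compatible.
    Write x = 3 + 12·t and substitute into x ≡ 3 (mod 6): 12·t ≡ 3 − 3 = 0 (mod 6).
    Divide the congruence (and modulus) by g = 6: 2·t ≡ 0 (mod 1).
    Modulo 1 every t works; take t = 0.
    Then x = 3 + 12·0 = 3, valid modulo lcm(12, 6) = 12: x ≡ 3 (mod 12).
  Combine with x ≡ 3 (mod 18): gcd(12, 18) = 6; 3 - 3 = 0, which IS divisible by 6, so compatible.
    Write x = 3 + 12·t and substitute into x ≡ 3 (mod 18): 12·t ≡ 3 − 3 = 0 (mod 18).
    Divide the congruence (and modulus) by g = 6: 2·t ≡ 0 (mod 3).
    The inverse of 2 mod 3 is 2 (since 2·2 = 4 = 1·3 + 1), so t ≡ 2·0 = 0 ≡ 0 (mod 3).
    Then x = 3 + 12·0 = 3, valid modulo lcm(12, 18) = 36: x ≡ 3 (mod 36).
Verify: 3 mod 12 = 3, 3 mod 6 = 3, 3 mod 18 = 3.

x ≡ 3 (mod 36).
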